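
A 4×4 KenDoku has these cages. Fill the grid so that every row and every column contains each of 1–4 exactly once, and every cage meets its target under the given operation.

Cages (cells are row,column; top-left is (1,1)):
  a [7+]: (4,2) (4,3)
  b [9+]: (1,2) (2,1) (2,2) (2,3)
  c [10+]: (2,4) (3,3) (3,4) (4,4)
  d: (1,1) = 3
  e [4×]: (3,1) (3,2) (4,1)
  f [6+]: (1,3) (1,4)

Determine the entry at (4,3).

Cage d is given, so (1,1) = 3.
In row 1, 1 can only go at (1,2), so (1,2) = 1.
Cage e has product 4; hence (3,1) = 1.
Column 2 already has 1, so (3,2) = 2.
The 3 cells of cage e must have product 4, so (4,1) = 2.
Column 1 already has 1, leaving (2,1) = 4.
The 4 cells of cage b must have sum 9, which forces (2,2) = 3.
Cage b needs sum 9, leaving (2,3) = 1.
Cage c has sum 10, so (2,4) = 2.
Column 2 already has 3, which forces (4,2) = 4.
4 is placed in row 4; hence (4,3) = 3.
The 4 cells of cage c must have sum 10, leaving (4,4) = 1.
Cage f needs two cells with sum 6; hence (1,3) = 2.
Column 4 now contains 2, which forces (1,4) = 4.
Column 3 now contains 3, leaving (3,3) = 4.
The 4 cells of cage c must have sum 10, so (3,4) = 3.
Filled in: 3 1 2 4 / 4 3 1 2 / 1 2 4 3 / 2 4 3 1.

3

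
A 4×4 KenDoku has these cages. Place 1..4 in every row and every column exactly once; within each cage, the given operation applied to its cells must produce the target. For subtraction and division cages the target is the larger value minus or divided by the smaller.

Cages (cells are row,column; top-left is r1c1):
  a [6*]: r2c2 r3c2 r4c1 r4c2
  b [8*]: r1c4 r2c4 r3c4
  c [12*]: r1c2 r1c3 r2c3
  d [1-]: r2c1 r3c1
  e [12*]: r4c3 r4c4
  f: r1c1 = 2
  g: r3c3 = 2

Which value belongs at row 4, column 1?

F is a freebie, so r1c1 = 2.
G is a freebie, so r3c3 = 2.
Cage a needs product 6, which forces r4c1 = 1.
Cage b needs product 8; hence r2c4 = 2.
Cage a has product 6, which forces r4c2 = 2.
The only place for 4 in column 2 is r1c2.
4 is placed in row 1, leaving r1c4 = 1.
Cage b has product 8, which forces r3c4 = 4.
Column 4 already has 4, leaving r4c4 = 3.
Row 1 already has 1, leaving r1c3 = 3.
The two cells of cage d must have difference 1, so r2c1 = 4.
Cage c needs product 12; hence r2c3 = 1.
Row 3 already has 4, which forces r3c1 = 3.
Row 3 now contains 3, which forces r3c2 = 1.
Row 4 now contains 3, which forces r4c3 = 4.
Row 2 already has 1; hence r2c2 = 3.
The full grid is 2 4 3 1 / 4 3 1 2 / 3 1 2 4 / 1 2 4 3.

1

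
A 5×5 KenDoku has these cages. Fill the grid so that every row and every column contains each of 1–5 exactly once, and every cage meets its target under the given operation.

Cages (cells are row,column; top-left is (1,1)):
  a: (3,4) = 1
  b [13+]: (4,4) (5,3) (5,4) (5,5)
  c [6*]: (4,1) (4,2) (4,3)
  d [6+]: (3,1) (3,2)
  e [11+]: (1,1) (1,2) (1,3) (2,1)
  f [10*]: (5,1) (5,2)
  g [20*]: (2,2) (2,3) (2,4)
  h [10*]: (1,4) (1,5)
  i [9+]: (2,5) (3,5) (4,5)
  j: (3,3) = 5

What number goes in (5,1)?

J is a freebie; hence (3,3) = 5.
Cage a is a single given cell, which forces (3,4) = 1.
In row 3, 3 can only go at (3,5), so (3,5) = 3.
The only place for 3 in row 2 is (2,1).
The only place for 2 in row 2 is (2,5).
The two cells of cage h must have product 10, leaving (1,4) = 2.
Column 5 now contains 2; hence (1,5) = 5.
Cage i needs sum 9, which forces (4,5) = 4.
4 is placed in column 5, so (5,5) = 1.
In row 4, 5 can only go at (4,4), so (4,4) = 5.
The 3 cells of cage g must have product 20; hence (2,2) = 5.
Cage g has product 20, leaving (2,3) = 1.
Column 4 already has 5, leaving (2,4) = 4.
Column 2 already has 5, leaving (5,2) = 2.
4 is placed in column 4, leaving (5,4) = 3.
The two cells of cage d must have sum 6, which forces (3,1) = 2.
Column 2 already has 2, so (3,2) = 4.
Column 1 already has 2, so (4,1) = 1.
Row 4 now contains 1; hence (4,2) = 3.
Row 4 already has 3, which forces (4,3) = 2.
Row 5 now contains 2, which forces (5,1) = 5.
3 is placed in row 5, which forces (5,3) = 4.
Column 1 already has 1; hence (1,1) = 4.
Column 2 now contains 3, so (1,2) = 1.
4 is placed in column 3, leaving (1,3) = 3.
The full grid is 4 1 3 2 5 / 3 5 1 4 2 / 2 4 5 1 3 / 1 3 2 5 4 / 5 2 4 3 1.

5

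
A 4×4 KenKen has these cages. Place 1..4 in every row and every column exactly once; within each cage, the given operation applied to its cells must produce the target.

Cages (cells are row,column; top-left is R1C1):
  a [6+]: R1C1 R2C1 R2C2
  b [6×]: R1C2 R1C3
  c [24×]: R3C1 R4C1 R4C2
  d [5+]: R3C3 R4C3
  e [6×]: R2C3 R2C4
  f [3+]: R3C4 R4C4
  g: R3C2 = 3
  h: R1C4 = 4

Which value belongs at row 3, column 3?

Cage h is given, which forces R1C4 = 4.
Cage g is a single given cell, leaving R3C2 = 3.
Column 2 already has 3; hence R1C2 = 2.
The two cells of cage b must have product 6, leaving R1C3 = 3.
Column 2 now contains 2; hence R2C2 = 1.
Column 3 already has 3, so R2C3 = 2.
2 is placed in row 2, leaving R2C4 = 3.
Cage c needs product 24, which forces R4C1 = 3.
Column 2 now contains 2; hence R4C2 = 4.
Row 4 now contains 4; hence R4C3 = 1.
Row 4 already has 1, leaving R4C4 = 2.
3 is placed in row 1, which forces R1C1 = 1.
Row 2 now contains 3; hence R2C1 = 4.
The 3 cells of cage c must have product 24; hence R3C1 = 2.
1 is placed in column 3; hence R3C3 = 4.
2 is placed in column 4; hence R3C4 = 1.
Completed grid: 1 2 3 4 / 4 1 2 3 / 2 3 4 1 / 3 4 1 2.

4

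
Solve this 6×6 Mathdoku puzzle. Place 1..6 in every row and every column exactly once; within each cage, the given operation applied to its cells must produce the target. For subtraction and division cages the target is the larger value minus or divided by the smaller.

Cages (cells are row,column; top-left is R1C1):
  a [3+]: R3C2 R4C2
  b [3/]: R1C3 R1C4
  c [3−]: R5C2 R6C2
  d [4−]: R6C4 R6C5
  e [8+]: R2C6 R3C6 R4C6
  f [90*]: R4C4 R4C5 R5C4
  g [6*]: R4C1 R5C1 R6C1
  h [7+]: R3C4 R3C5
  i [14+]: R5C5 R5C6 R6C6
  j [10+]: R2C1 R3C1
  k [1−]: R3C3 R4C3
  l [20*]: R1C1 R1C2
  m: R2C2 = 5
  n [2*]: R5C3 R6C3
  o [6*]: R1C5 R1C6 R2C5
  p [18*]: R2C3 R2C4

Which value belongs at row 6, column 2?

6

M is a freebie, leaving R2C2 = 5.
Cage l's pair has product 20, so R1C1 = 5.
Column 2 now contains 5, so R1C2 = 4.
Row 6 needs a 4, and only R6C6 is open for it.
The 3 cells of cage i must have sum 14, which forces R5C5 = 4.
The 3 cells of cage i must have sum 14, which forces R5C6 = 6.
6 is placed in row 5, so R5C2 = 3.
Row 5 already has 3, so R5C4 = 5.
The two cells of cage c must have difference 3; hence R6C2 = 6.
The two cells of cage d must have difference 4, leaving R6C4 = 1.
The two cells of cage d must have difference 4, which forces R6C5 = 5.
The two cells of cage n must have product 2, so R5C3 = 1.
Row 6 now contains 1, leaving R6C3 = 2.
2 is placed in column 3, which forces R1C3 = 6.
Cage b needs two cells with quotient 3, leaving R1C4 = 2.
Column 3 now contains 6, leaving R2C3 = 3.
3 is placed in row 2, so R2C4 = 6.
Column 4 now contains 6, so R3C4 = 4.
Cage g needs product 6; hence R4C1 = 1.
Row 4 now contains 1, so R4C2 = 2.
Column 4 now contains 6; hence R4C4 = 3.
Row 4 already has 3, so R4C5 = 6.
Row 4 now contains 2, which forces R4C6 = 5.
Row 5 already has 1, leaving R5C1 = 2.
2 is placed in row 6; hence R6C1 = 3.
Row 2 already has 6, leaving R2C1 = 4.
Cage o needs product 6, so R2C5 = 2.
2 is placed in row 2, which forces R2C6 = 1.
Row 3 already has 4, which forces R3C1 = 6.
2 is placed in column 2, leaving R3C2 = 1.
Row 3 already has 4; hence R3C3 = 5.
Cage h needs two cells with sum 7, so R3C5 = 3.
Column 6 now contains 1, leaving R3C6 = 2.
Row 4 now contains 5, leaving R4C3 = 4.
3 is placed in column 5, leaving R1C5 = 1.
Column 6 now contains 1, so R1C6 = 3.
Completed grid: 5 4 6 2 1 3 / 4 5 3 6 2 1 / 6 1 5 4 3 2 / 1 2 4 3 6 5 / 2 3 1 5 4 6 / 3 6 2 1 5 4.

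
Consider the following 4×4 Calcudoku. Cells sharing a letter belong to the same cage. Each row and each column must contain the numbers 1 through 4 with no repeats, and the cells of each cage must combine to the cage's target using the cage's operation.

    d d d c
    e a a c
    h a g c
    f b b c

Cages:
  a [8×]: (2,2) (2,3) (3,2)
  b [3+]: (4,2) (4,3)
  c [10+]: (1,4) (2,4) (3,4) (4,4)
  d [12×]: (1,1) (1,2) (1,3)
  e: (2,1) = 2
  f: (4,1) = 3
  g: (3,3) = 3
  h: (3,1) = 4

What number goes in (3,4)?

1

Cage e is given, leaving (2,1) = 2.
Cage h is given, which forces (3,1) = 4.
G is a freebie, so (3,3) = 3.
Cage f is a single given cell; hence (4,1) = 3.
3 is placed in column 1, so (1,1) = 1.
Cage d has product 12, leaving (1,2) = 3.
Cage d needs product 12; hence (1,3) = 4.
Row 1 now contains 4; hence (1,4) = 2.
Column 3 now contains 4, leaving (2,3) = 1.
The 3 cells of cage a must have product 8, which forces (3,2) = 2.
Column 4 now contains 2, so (3,4) = 1.
Column 2 now contains 2, leaving (4,2) = 1.
Column 3 now contains 1, which forces (4,3) = 2.
Column 4 already has 1; hence (4,4) = 4.
Row 2 now contains 1, so (2,2) = 4.
Column 4 already has 4, leaving (2,4) = 3.
Filled in: 1 3 4 2 / 2 4 1 3 / 4 2 3 1 / 3 1 2 4.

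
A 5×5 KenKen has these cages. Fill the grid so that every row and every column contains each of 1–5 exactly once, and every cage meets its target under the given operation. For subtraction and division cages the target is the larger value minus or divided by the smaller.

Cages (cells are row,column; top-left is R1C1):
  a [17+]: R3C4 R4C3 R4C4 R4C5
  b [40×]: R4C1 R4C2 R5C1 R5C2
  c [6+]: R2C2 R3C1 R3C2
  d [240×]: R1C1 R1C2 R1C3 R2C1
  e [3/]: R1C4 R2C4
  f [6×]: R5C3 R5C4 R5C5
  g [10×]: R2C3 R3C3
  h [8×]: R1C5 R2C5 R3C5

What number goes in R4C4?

4

Cage d has product 240, so R2C1 = 4.
Cage a needs sum 17, leaving R3C4 = 5.
Cage g's pair has product 10, so R2C3 = 5.
Row 3 now contains 5, so R3C3 = 2.
The 4 cells of cage a must have sum 17, so R4C5 = 5.
Row 1 needs a 2, and only R1C5 is open for it.
2 is placed in column 5, so R2C5 = 1.
Cage h needs product 8; hence R3C5 = 4.
Cage f needs product 6, leaving R5C4 = 2.
Column 5 now contains 1, leaving R5C5 = 3.
The two cells of cage e must have quotient 3, leaving R1C4 = 1.
Row 2 now contains 1, so R2C2 = 2.
Row 2 now contains 1, which forces R2C4 = 3.
Column 4 now contains 3, so R4C4 = 4.
Row 5 now contains 3, which forces R5C3 = 1.
The 4 cells of cage b must have product 40, which forces R4C1 = 2.
Row 4 already has 4, so R4C2 = 1.
Row 4 already has 4, so R4C3 = 3.
1 is placed in row 5, which forces R5C1 = 5.
Cage b has product 40, so R5C2 = 4.
5 is placed in column 1; hence R1C1 = 3.
Cage d has product 240, which forces R1C2 = 5.
Column 3 already has 3, which forces R1C3 = 4.
Cage c needs sum 6, leaving R3C1 = 1.
Column 2 now contains 1, so R3C2 = 3.
Filled in: 3 5 4 1 2 / 4 2 5 3 1 / 1 3 2 5 4 / 2 1 3 4 5 / 5 4 1 2 3.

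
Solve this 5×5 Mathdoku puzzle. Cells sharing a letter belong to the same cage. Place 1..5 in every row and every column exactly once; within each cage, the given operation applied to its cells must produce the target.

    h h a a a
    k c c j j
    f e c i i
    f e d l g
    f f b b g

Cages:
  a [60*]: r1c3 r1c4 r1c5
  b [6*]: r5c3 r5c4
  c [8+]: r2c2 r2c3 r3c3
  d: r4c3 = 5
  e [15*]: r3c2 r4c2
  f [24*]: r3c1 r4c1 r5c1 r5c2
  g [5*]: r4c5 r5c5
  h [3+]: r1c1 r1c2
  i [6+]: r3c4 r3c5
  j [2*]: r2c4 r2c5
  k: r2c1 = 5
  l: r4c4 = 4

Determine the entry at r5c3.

2

Cage k is given, leaving r2c1 = 5.
Cage d is given; hence r4c3 = 5.
Cage l is a single given cell, leaving r4c4 = 4.
5 is placed in row 4, which forces r4c5 = 1.
1 is placed in column 5, so r5c5 = 5.
The 3 cells of cage a must have product 60, which forces r1c4 = 5.
Cage j needs two cells with product 2; hence r2c4 = 1.
1 is placed in column 5, so r2c5 = 2.
The two cells of cage e must have product 15, so r3c2 = 5.
Cage i needs two cells with sum 6, which forces r3c4 = 2.
The two cells of cage i must have sum 6, which forces r3c5 = 4.
5 is placed in row 4, leaving r4c2 = 3.
Column 4 already has 2, so r5c4 = 3.
Cage a has product 60, which forces r1c3 = 4.
4 is placed in column 5, so r1c5 = 3.
Column 2 now contains 3, leaving r2c2 = 4.
Cage c needs sum 8, which forces r2c3 = 3.
The 4 cells of cage f must have product 24, leaving r3c1 = 3.
Cage c has sum 8, which forces r3c3 = 1.
Row 4 now contains 3, so r4c1 = 2.
4 is placed in column 2, leaving r5c2 = 1.
Row 5 already has 3, leaving r5c3 = 2.
Column 1 now contains 2, leaving r1c1 = 1.
Column 2 now contains 1; hence r1c2 = 2.
Row 5 now contains 1, leaving r5c1 = 4.
Completed grid: 1 2 4 5 3 / 5 4 3 1 2 / 3 5 1 2 4 / 2 3 5 4 1 / 4 1 2 3 5.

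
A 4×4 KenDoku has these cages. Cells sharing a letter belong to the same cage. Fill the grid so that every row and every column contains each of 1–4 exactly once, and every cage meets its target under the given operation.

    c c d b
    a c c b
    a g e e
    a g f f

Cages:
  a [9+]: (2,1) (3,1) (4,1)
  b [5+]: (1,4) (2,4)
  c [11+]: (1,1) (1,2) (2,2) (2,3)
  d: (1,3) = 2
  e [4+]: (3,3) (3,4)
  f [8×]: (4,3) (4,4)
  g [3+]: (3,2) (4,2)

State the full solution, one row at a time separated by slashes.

Cage d is a single given cell; hence (1,3) = 2.
2 is placed in column 3, so (4,3) = 4.
4 is placed in row 4, so (4,4) = 2.
Cage g needs two cells with sum 3; hence (3,2) = 2.
Row 4 now contains 2, leaving (4,1) = 3.
Row 4 now contains 2, leaving (4,2) = 1.
Cage c needs sum 11, which forces (1,1) = 1.
Cage c has sum 11, so (1,2) = 3.
Row 1 now contains 1, which forces (1,4) = 4.
Cage a has sum 9, which forces (2,1) = 2.
The 4 cells of cage c must have sum 11, so (2,2) = 4.
The 4 cells of cage c must have sum 11, which forces (2,3) = 3.
Column 4 already has 4, which forces (2,4) = 1.
Row 3 now contains 2, leaving (3,1) = 4.
Column 3 already has 3, so (3,3) = 1.
Column 4 now contains 1, leaving (3,4) = 3.

1 3 2 4 / 2 4 3 1 / 4 2 1 3 / 3 1 4 2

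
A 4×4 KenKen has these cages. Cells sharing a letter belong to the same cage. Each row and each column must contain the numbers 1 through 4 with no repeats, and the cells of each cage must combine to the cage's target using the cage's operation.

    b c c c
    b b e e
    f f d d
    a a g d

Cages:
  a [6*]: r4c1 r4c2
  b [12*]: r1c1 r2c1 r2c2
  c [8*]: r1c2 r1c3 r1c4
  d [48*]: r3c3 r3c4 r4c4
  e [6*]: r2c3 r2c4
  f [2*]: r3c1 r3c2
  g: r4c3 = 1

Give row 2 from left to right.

The 3 cells of cage d must have product 48, so r3c3 = 4.
Cage d needs product 48, which forces r3c4 = 3.
Cage g is a single given cell, so r4c3 = 1.
Cage d needs product 48; hence r4c4 = 4.
The 3 cells of cage c must have product 8, so r1c2 = 4.
Column 3 already has 1, which forces r1c3 = 2.
Cage c has product 8; hence r1c4 = 1.
The two cells of cage e must have product 6, leaving r2c3 = 3.
Column 4 now contains 3; hence r2c4 = 2.
Row 1 already has 1, so r1c1 = 3.
Cage b needs product 12, which forces r2c1 = 4.
2 is placed in row 2; hence r2c2 = 1.
Column 2 now contains 1, so r3c2 = 2.
3 is placed in column 1; hence r4c1 = 2.
2 is placed in column 2, so r4c2 = 3.
Row 3 now contains 2, so r3c1 = 1.
Filled in: 3 4 2 1 / 4 1 3 2 / 1 2 4 3 / 2 3 1 4.

4 1 3 2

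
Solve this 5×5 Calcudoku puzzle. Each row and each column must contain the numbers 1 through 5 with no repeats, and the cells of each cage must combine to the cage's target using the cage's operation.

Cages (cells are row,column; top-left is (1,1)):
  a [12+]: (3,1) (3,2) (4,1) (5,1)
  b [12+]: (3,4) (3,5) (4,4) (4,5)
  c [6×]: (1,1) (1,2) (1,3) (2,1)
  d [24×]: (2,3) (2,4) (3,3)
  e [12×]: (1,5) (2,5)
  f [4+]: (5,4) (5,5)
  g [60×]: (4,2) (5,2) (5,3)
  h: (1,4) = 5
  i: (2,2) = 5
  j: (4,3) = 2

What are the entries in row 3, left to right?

Cage h is a single given cell, leaving (1,4) = 5.
The 4 cells of cage c must have product 6, which forces (2,1) = 1.
I is a freebie, which forces (2,2) = 5.
Cage j is given; hence (4,3) = 2.
Cage d needs product 24, leaving (2,4) = 2.
The 3 cells of cage g must have product 60, leaving (5,3) = 5.
The only place for 4 in row 1 is (1,5).
Column 5 already has 4; hence (2,5) = 3.
Column 5 already has 3, which forces (4,5) = 5.
Column 5 already has 3, leaving (5,5) = 1.
Row 2 already has 3, which forces (2,3) = 4.
Cage d needs product 24, which forces (3,3) = 3.
Column 5 already has 5, so (3,5) = 2.
Row 5 already has 1, leaving (5,4) = 3.
3 is placed in column 3, which forces (1,3) = 1.
Cage a needs sum 12; hence (3,1) = 5.
Row 3 already has 2, which forces (3,2) = 1.
1 is placed in row 3, leaving (3,4) = 4.
The 4 cells of cage a must have sum 12, so (4,1) = 4.
Cage g needs product 60, leaving (4,2) = 3.
Column 4 already has 4, so (4,4) = 1.
The 4 cells of cage a must have sum 12, which forces (5,1) = 2.
3 is placed in row 5, which forces (5,2) = 4.
Column 1 already has 2, which forces (1,1) = 3.
Column 2 now contains 3, so (1,2) = 2.
Completed grid: 3 2 1 5 4 / 1 5 4 2 3 / 5 1 3 4 2 / 4 3 2 1 5 / 2 4 5 3 1.

5 1 3 4 2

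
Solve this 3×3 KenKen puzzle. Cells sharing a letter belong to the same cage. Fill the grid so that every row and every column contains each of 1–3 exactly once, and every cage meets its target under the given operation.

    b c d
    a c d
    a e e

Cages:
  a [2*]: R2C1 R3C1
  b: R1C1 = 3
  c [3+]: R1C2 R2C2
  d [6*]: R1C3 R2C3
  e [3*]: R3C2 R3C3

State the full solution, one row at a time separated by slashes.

3 1 2 / 1 2 3 / 2 3 1

B is a freebie, leaving R1C1 = 3.
3 is placed in row 1, which forces R1C3 = 2.
Column 3 already has 2; hence R2C3 = 3.
Column 3 already has 3; hence R3C3 = 1.
2 is placed in row 1, so R1C2 = 1.
Cage a needs two cells with product 2; hence R2C1 = 1.
Cage c's pair has sum 3, leaving R2C2 = 2.
1 is placed in row 3; hence R3C1 = 2.
1 is placed in row 3, which forces R3C2 = 3.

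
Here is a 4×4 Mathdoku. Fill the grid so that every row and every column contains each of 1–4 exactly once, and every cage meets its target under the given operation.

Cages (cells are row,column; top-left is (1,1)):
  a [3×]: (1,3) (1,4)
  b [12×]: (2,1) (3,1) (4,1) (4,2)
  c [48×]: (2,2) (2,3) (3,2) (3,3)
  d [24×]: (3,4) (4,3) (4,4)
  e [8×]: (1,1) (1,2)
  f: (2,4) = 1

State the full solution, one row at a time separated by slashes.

Cage f is a single given cell, which forces (2,4) = 1.
The two cells of cage a must have product 3, which forces (1,3) = 1.
Column 4 already has 1, leaving (1,4) = 3.
Cage d needs product 24, so (4,3) = 3.
In row 2, 4 can only go at (2,3), so (2,3) = 4.
Cage c has product 48; hence (2,2) = 2.
Cage c needs product 48, which forces (3,2) = 3.
Column 3 now contains 4, so (3,3) = 2.
2 is placed in row 3, so (3,4) = 4.
Column 2 now contains 2, which forces (4,2) = 1.
Column 4 already has 4, leaving (4,4) = 2.
Cage e needs two cells with product 8, which forces (1,1) = 2.
Column 2 now contains 2, which forces (1,2) = 4.
Row 2 already has 2, which forces (2,1) = 3.
2 is placed in row 3; hence (3,1) = 1.
Row 4 already has 1, which forces (4,1) = 4.

2 4 1 3 / 3 2 4 1 / 1 3 2 4 / 4 1 3 2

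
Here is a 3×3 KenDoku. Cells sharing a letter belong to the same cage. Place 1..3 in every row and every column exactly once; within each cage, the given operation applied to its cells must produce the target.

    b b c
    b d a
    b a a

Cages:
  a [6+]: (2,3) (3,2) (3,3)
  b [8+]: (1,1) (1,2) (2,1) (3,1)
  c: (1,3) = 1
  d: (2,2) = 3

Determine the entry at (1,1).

3

The 4 cells of cage b must have sum 8, so (1,2) = 2.
Cage c is a single given cell, which forces (1,3) = 1.
Cage d is a single given cell, leaving (2,2) = 3.
Row 2 now contains 3; hence (2,3) = 2.
Column 2 already has 3, so (3,2) = 1.
2 is placed in column 3, leaving (3,3) = 3.
Row 1 now contains 1, which forces (1,1) = 3.
Row 2 already has 2, so (2,1) = 1.
Row 3 already has 3; hence (3,1) = 2.
Filled in: 3 2 1 / 1 3 2 / 2 1 3.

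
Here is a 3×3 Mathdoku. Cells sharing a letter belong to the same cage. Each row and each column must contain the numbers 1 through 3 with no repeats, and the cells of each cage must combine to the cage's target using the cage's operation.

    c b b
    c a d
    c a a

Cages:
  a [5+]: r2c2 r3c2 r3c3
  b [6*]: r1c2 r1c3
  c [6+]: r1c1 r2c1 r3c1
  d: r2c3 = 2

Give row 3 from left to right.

2 3 1

Cage d is a single given cell, which forces r2c3 = 2.
Column 3 already has 2, which forces r3c3 = 1.
The two cells of cage b must have product 6, which forces r1c2 = 2.
Column 3 already has 2, leaving r1c3 = 3.
2 is placed in row 2; hence r2c2 = 1.
1 is placed in row 3, leaving r3c2 = 3.
3 is placed in row 1, so r1c1 = 1.
Row 2 already has 1; hence r2c1 = 3.
Row 3 already has 3, so r3c1 = 2.
Filled in: 1 2 3 / 3 1 2 / 2 3 1.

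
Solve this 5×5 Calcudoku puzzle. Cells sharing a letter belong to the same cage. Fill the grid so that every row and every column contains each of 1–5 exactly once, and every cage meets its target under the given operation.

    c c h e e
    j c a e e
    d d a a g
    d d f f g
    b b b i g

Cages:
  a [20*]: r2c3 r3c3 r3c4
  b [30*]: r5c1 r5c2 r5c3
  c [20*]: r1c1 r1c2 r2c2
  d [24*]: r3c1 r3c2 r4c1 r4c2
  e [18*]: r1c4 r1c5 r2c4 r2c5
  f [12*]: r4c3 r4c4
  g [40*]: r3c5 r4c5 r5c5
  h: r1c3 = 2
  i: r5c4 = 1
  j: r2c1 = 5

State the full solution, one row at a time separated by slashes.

Cage h is a single given cell, so r1c3 = 2.
Cage j is a single given cell, which forces r2c1 = 5.
Cage i is given, so r5c4 = 1.
Cage c needs product 20; hence r1c2 = 5.
1 is placed in column 4, so r1c4 = 3.
Cage e needs product 18; hence r1c5 = 1.
Cage e has product 18; hence r2c4 = 2.
The 4 cells of cage e must have product 18, leaving r2c5 = 3.
Column 4 already has 3, so r4c4 = 4.
Row 1 already has 1, which forces r1c1 = 4.
Cage c has product 20, so r2c2 = 1.
1 is placed in row 2, leaving r2c3 = 4.
Column 3 already has 4, leaving r3c3 = 1.
Column 4 already has 4, leaving r3c4 = 5.
Row 4 already has 4, so r4c3 = 3.
Cage b needs product 30, so r5c3 = 5.
Cage d needs product 24; hence r3c1 = 3.
Cage d needs product 24, which forces r3c2 = 4.
Row 3 now contains 4; hence r3c5 = 2.
Cage d has product 24, which forces r4c1 = 1.
3 is placed in row 4; hence r4c2 = 2.
Cage g needs product 40, so r4c5 = 5.
Column 1 now contains 3, which forces r5c1 = 2.
2 is placed in column 2, so r5c2 = 3.
2 is placed in column 5, which forces r5c5 = 4.

4 5 2 3 1 / 5 1 4 2 3 / 3 4 1 5 2 / 1 2 3 4 5 / 2 3 5 1 4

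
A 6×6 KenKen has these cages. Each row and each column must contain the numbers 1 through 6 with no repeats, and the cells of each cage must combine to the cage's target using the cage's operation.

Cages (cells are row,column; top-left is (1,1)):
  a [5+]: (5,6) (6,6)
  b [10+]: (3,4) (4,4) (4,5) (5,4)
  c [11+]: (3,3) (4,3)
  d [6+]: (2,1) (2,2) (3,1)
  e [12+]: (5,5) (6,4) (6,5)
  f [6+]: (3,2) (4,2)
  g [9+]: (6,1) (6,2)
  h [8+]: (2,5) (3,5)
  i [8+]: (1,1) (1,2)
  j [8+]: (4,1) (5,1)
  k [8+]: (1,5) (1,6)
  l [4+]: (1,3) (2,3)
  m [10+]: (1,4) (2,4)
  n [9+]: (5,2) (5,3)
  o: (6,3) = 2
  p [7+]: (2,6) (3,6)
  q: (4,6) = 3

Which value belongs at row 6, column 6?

Cage q is a single given cell, leaving (4,6) = 3.
Cage o is a single given cell, which forces (6,3) = 2.
In row 1, 1 can only go at (1,3), so (1,3) = 1.
1 is placed in column 3, so (2,3) = 3.
In row 1, 4 can only go at (1,4), so (1,4) = 4.
4 is placed in column 4; hence (2,4) = 6.
The only place for 4 in row 2 is (2,1).
Cage d needs sum 6; hence (2,2) = 1.
Cage d has sum 6, leaving (3,1) = 1.
Row 3 needs a 4, and only (3,2) is open for it.
Column 2 already has 4, which forces (4,2) = 2.
Row 4 needs a 4, and only (4,5) is open for it.
The 4 cells of cage b must have sum 10; hence (4,4) = 1.
Row 5 needs a 5, and only (5,2) is open for it.
Cage n needs two cells with sum 9; hence (5,3) = 4.
Row 5 already has 4, so (5,6) = 1.
1 is placed in column 6; hence (6,6) = 4.
In row 5, 6 can only go at (5,5), so (5,5) = 6.
Cage h's pair has sum 8; hence (2,5) = 5.
Row 2 already has 5, so (2,6) = 2.
Column 5 already has 6, leaving (3,5) = 3.
Column 6 already has 2, leaving (3,6) = 5.
The 3 cells of cage e must have sum 12, so (6,4) = 5.
Column 5 already has 6, so (6,5) = 1.
Column 5 already has 3, leaving (1,5) = 2.
5 is placed in column 6; hence (1,6) = 6.
Row 3 already has 5, so (3,3) = 6.
3 is placed in row 3, which forces (3,4) = 2.
Cage c's pair has sum 11; hence (4,3) = 5.
Cage b has sum 10, which forces (5,4) = 3.
2 is placed in row 1, so (1,1) = 5.
6 is placed in row 1, which forces (1,2) = 3.
Row 4 now contains 5; hence (4,1) = 6.
3 is placed in row 5; hence (5,1) = 2.
Column 1 already has 6, which forces (6,1) = 3.
Column 2 now contains 3, leaving (6,2) = 6.
Filled in: 5 3 1 4 2 6 / 4 1 3 6 5 2 / 1 4 6 2 3 5 / 6 2 5 1 4 3 / 2 5 4 3 6 1 / 3 6 2 5 1 4.

4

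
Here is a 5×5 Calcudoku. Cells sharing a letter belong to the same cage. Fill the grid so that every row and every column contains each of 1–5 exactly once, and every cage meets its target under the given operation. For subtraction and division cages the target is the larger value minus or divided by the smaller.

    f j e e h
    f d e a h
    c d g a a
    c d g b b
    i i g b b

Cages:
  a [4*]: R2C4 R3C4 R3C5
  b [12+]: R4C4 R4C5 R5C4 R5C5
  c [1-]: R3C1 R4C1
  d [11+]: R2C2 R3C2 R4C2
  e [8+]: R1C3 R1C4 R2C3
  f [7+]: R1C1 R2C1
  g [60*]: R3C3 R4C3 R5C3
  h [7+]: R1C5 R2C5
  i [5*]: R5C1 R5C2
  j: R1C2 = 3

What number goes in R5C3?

Cage j is given, so R1C2 = 3.
In row 2, 4 can only go at R2C2, so R2C2 = 4.
In column 2, 1 can only go at R5C2, so R5C2 = 1.
1 is placed in row 5, so R5C1 = 5.
The two cells of cage f must have sum 7, leaving R1C1 = 4.
Cage f needs two cells with sum 7, which forces R2C1 = 3.
In row 3, 3 can only go at R3C3, so R3C3 = 3.
Cage g has product 60, which forces R4C3 = 5.
Column 3 now contains 3; hence R5C3 = 4.
Cage e needs sum 8; hence R1C4 = 5.
5 is placed in row 1, so R1C5 = 2.
2 is placed in column 5, which forces R2C5 = 5.
The 3 cells of cage d must have sum 11, so R3C2 = 5.
2 is placed in column 5, leaving R3C5 = 1.
Row 4 now contains 5; hence R4C2 = 2.
2 is placed in column 5, leaving R5C5 = 3.
2 is placed in row 1; hence R1C3 = 1.
Cage e has sum 8; hence R2C3 = 2.
The 3 cells of cage a must have product 4, which forces R2C4 = 1.
Row 3 already has 1, so R3C1 = 2.
Row 3 already has 1, leaving R3C4 = 4.
Row 4 now contains 2, so R4C1 = 1.
The 4 cells of cage b must have sum 12; hence R4C4 = 3.
Column 5 already has 3; hence R4C5 = 4.
3 is placed in row 5; hence R5C4 = 2.
The full grid is 4 3 1 5 2 / 3 4 2 1 5 / 2 5 3 4 1 / 1 2 5 3 4 / 5 1 4 2 3.

4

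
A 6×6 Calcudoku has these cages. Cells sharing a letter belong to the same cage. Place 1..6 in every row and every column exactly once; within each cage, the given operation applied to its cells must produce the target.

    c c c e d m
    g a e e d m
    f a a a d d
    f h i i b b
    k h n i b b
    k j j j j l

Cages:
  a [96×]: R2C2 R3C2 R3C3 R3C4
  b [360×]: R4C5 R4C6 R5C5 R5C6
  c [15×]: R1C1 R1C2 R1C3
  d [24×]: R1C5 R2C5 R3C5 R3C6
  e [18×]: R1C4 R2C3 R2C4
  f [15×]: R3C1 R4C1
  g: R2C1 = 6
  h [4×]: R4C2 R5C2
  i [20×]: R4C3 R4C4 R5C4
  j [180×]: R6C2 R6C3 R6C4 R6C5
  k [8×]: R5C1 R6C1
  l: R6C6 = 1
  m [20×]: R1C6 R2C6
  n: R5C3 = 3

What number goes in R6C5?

3

G is a freebie, so R2C1 = 6.
N is a freebie, so R5C3 = 3.
Cage l is given, so R6C6 = 1.
The 3 cells of cage e must have product 18; hence R1C4 = 6.
Column 3 now contains 3, so R2C3 = 1.
The 3 cells of cage e must have product 18, so R2C4 = 3.
Column 3 now contains 1, which forces R1C3 = 5.
Row 1 already has 5, so R1C6 = 4.
4 is placed in column 6; hence R2C6 = 5.
Row 1 needs a 2, and only R1C5 is open for it.
2 is placed in column 5, so R2C5 = 4.
The 4 cells of cage d must have product 24, which forces R3C5 = 1.
Cage d has product 24, which forces R3C6 = 3.
4 is placed in row 2, so R2C2 = 2.
Row 3 now contains 3, leaving R3C1 = 5.
Cage f's pair has product 15, leaving R4C1 = 3.
Column 1 now contains 3, which forces R1C1 = 1.
Cage c needs product 15; hence R1C2 = 3.
Cage j has product 180, which forces R6C5 = 3.
In row 6, 4 can only go at R6C1, so R6C1 = 4.
4 is placed in column 1, so R5C1 = 2.
Row 5 already has 2, so R5C6 = 6.
Cage i has product 20, so R4C3 = 4.
Cage b has product 360, leaving R4C5 = 6.
Column 6 already has 6; hence R4C6 = 2.
Row 5 now contains 6; hence R5C5 = 5.
Row 4 already has 4, which forces R4C2 = 1.
Cage i has product 20; hence R4C4 = 5.
The two cells of cage h must have product 4, which forces R5C2 = 4.
Row 5 now contains 5, which forces R5C4 = 1.
5 is placed in column 4; hence R6C4 = 2.
Column 2 already has 4, leaving R3C2 = 6.
Cage a has product 96; hence R3C3 = 2.
Column 4 now contains 2; hence R3C4 = 4.
The 4 cells of cage j must have product 180, so R6C2 = 5.
Row 6 now contains 2, which forces R6C3 = 6.
Filled in: 1 3 5 6 2 4 / 6 2 1 3 4 5 / 5 6 2 4 1 3 / 3 1 4 5 6 2 / 2 4 3 1 5 6 / 4 5 6 2 3 1.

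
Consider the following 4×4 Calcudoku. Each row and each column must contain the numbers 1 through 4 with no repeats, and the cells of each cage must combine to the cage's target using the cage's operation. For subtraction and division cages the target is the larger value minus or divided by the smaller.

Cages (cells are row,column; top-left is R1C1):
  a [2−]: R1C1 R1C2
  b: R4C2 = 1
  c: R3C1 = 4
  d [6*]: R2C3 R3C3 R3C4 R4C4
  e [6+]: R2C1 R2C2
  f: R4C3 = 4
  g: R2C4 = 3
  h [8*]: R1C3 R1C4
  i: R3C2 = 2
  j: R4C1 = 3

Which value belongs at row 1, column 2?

G is a freebie, which forces R2C4 = 3.
Cage c is a single given cell, which forces R3C1 = 4.
Cage i is given, leaving R3C2 = 2.
Row 3 already has 2, which forces R3C4 = 1.
Cage j is given, so R4C1 = 3.
Cage b is a single given cell, so R4C2 = 1.
Cage f is given, leaving R4C3 = 4.
Column 4 already has 1, leaving R4C4 = 2.
4 is placed in column 3, so R1C3 = 2.
Column 4 already has 2, so R1C4 = 4.
4 is placed in column 1, so R2C1 = 2.
Column 2 now contains 2, which forces R2C2 = 4.
Cage d needs product 6, so R2C3 = 1.
1 is placed in row 3, so R3C3 = 3.
Row 1 now contains 2; hence R1C1 = 1.
4 is placed in row 1, which forces R1C2 = 3.
Completed grid: 1 3 2 4 / 2 4 1 3 / 4 2 3 1 / 3 1 4 2.

3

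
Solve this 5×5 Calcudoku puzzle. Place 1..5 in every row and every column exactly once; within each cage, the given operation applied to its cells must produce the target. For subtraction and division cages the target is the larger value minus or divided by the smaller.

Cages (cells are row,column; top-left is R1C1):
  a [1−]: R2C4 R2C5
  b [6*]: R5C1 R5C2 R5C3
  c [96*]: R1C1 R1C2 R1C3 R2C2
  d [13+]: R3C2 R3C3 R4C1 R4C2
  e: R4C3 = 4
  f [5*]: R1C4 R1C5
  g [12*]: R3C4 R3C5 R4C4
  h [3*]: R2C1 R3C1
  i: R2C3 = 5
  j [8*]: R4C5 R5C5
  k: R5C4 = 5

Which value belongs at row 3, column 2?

5

The 4 cells of cage c must have product 96, so R2C2 = 4.
I is a freebie, which forces R2C3 = 5.
E is a freebie, leaving R4C3 = 4.
4 is placed in row 4, so R4C5 = 2.
Cage k is a single given cell, leaving R5C4 = 5.
Column 5 already has 2; hence R5C5 = 4.
The 4 cells of cage c must have product 96, so R1C1 = 4.
Column 4 now contains 5, leaving R1C4 = 1.
Cage f needs two cells with product 5; hence R1C5 = 5.
The two cells of cage a must have difference 1, so R2C4 = 2.
Cage g needs product 12; hence R3C4 = 4.
Column 4 now contains 1, so R4C4 = 3.
Cage d needs sum 13, so R3C2 = 5.
Cage d needs sum 13, leaving R3C3 = 2.
Cage g needs product 12, leaving R3C5 = 1.
Row 4 now contains 3; hence R4C1 = 5.
The 4 cells of cage d must have sum 13; hence R4C2 = 1.
The 4 cells of cage c must have product 96, which forces R1C2 = 2.
2 is placed in column 3, leaving R1C3 = 3.
Cage h needs two cells with product 3; hence R2C1 = 1.
Column 5 now contains 1, so R2C5 = 3.
1 is placed in row 3, so R3C1 = 3.
Column 1 now contains 3, leaving R5C1 = 2.
2 is placed in column 2, leaving R5C2 = 3.
Column 3 now contains 3, so R5C3 = 1.
The full grid is 4 2 3 1 5 / 1 4 5 2 3 / 3 5 2 4 1 / 5 1 4 3 2 / 2 3 1 5 4.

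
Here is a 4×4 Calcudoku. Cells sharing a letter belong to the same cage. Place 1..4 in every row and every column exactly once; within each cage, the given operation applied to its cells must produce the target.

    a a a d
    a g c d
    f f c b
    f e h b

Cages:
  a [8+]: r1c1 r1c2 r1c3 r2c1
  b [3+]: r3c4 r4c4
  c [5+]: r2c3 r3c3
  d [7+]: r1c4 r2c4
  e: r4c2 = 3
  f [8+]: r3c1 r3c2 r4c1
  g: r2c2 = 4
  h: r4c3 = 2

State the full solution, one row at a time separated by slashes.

Cage g is a single given cell; hence r2c2 = 4.
Row 2 already has 4, leaving r2c4 = 3.
Cage e is given, which forces r4c2 = 3.
Cage h is a single given cell, so r4c3 = 2.
Row 4 already has 2, so r4c4 = 1.
Column 4 now contains 3, so r1c4 = 4.
Column 3 already has 2; hence r2c3 = 1.
Cage f has sum 8, leaving r3c1 = 3.
The 3 cells of cage f must have sum 8, leaving r3c2 = 1.
Cage c needs two cells with sum 5, so r3c3 = 4.
1 is placed in column 4, leaving r3c4 = 2.
Row 4 now contains 1, which forces r4c1 = 4.
The 4 cells of cage a must have sum 8, which forces r1c1 = 1.
1 is placed in column 2; hence r1c2 = 2.
Column 3 now contains 1, which forces r1c3 = 3.
1 is placed in row 2, leaving r2c1 = 2.

1 2 3 4 / 2 4 1 3 / 3 1 4 2 / 4 3 2 1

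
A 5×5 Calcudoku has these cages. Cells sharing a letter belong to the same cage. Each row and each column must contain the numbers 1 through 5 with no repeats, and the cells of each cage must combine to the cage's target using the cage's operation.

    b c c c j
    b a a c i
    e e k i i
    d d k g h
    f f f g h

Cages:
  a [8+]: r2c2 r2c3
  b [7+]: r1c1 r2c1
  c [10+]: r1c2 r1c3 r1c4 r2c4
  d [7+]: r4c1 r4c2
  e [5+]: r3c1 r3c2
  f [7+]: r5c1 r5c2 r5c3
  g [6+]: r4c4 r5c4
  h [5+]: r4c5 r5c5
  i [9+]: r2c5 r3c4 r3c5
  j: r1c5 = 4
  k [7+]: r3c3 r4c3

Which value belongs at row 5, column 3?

4

J is a freebie, which forces r1c5 = 4.
Row 4 needs a 1, and only r4c4 is open for it.
Cage g's pair has sum 6, so r5c4 = 5.
Cage c has sum 10, leaving r2c4 = 4.
Row 1 needs a 5, and only r1c1 is open for it.
Column 1 now contains 5, leaving r2c1 = 2.
The 3 cells of cage i must have sum 9, so r3c4 = 3.
Column 4 now contains 3, so r1c4 = 2.
The only place for 1 in row 2 is r2c5.
Column 5 now contains 1; hence r3c5 = 5.
The only place for 2 in row 3 is r3c3.
Cage k's pair has sum 7; hence r4c3 = 5.
The 3 cells of cage f must have sum 7, leaving r5c2 = 2.
Row 5 already has 2, leaving r5c5 = 3.
Cage a's pair has sum 8, which forces r2c2 = 5.
5 is placed in column 3, so r2c3 = 3.
Column 5 now contains 3, leaving r4c5 = 2.
Cage c needs sum 10, which forces r1c2 = 3.
Column 3 already has 3, which forces r1c3 = 1.
3 is placed in column 2, so r4c2 = 4.
1 is placed in column 3, so r5c3 = 4.
The two cells of cage e must have sum 5, leaving r3c1 = 4.
Column 2 now contains 4, which forces r3c2 = 1.
4 is placed in row 4, so r4c1 = 3.
4 is placed in row 5, so r5c1 = 1.
The full grid is 5 3 1 2 4 / 2 5 3 4 1 / 4 1 2 3 5 / 3 4 5 1 2 / 1 2 4 5 3.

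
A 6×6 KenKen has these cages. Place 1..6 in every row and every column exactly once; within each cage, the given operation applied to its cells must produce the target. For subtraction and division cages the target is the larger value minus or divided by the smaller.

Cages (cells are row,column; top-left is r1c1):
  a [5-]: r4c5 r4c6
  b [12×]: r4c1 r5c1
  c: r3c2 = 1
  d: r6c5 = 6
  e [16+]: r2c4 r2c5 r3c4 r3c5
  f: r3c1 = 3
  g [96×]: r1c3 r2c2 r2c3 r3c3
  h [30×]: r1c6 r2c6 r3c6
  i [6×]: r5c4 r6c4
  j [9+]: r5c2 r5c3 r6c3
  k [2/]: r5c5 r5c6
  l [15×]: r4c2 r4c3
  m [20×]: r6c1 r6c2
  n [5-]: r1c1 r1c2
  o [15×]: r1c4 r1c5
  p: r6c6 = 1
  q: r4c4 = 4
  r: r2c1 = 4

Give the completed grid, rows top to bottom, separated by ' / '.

Cage r is given, so r2c1 = 4.
Row 2 already has 4, which forces r2c2 = 2.
Cage f is a single given cell, which forces r3c1 = 3.
Cage c is given, so r3c2 = 1.
Q is a freebie, leaving r4c4 = 4.
Column 1 already has 4, so r6c1 = 5.
Row 6 now contains 5; hence r6c2 = 4.
Cage d is given; hence r6c5 = 6.
Cage p is a single given cell, so r6c6 = 1.
The two cells of cage n must have difference 5, which forces r1c1 = 1.
1 is placed in column 2, leaving r1c2 = 6.
The 4 cells of cage g must have product 96; hence r2c3 = 6.
Column 5 already has 6, which forces r4c5 = 1.
Column 6 already has 1, which forces r4c6 = 6.
Cage e needs sum 16; hence r3c4 = 6.
6 is placed in row 4; hence r4c1 = 2.
Cage b's pair has product 12, which forces r5c1 = 6.
The only place for 4 in row 1 is r1c3.
Column 3 now contains 4, leaving r3c3 = 2.
Row 3 now contains 2, which forces r3c5 = 4.
Row 3 now contains 2; hence r3c6 = 5.
Cage j needs sum 9, which forces r5c2 = 5.
Column 3 now contains 4, leaving r5c3 = 1.
Column 5 now contains 4, so r5c5 = 2.
Row 5 already has 2, leaving r5c6 = 4.
Cage j needs sum 9, leaving r6c3 = 3.
Row 6 already has 3, leaving r6c4 = 2.
Cage h has product 30; hence r1c6 = 2.
The 4 cells of cage e must have sum 16, so r2c4 = 1.
Cage e needs sum 16, so r2c5 = 5.
5 is placed in column 6, which forces r2c6 = 3.
Column 2 now contains 5, so r4c2 = 3.
Column 3 now contains 3, which forces r4c3 = 5.
Row 5 already has 2; hence r5c4 = 3.
Column 4 already has 3, so r1c4 = 5.
Column 5 now contains 5, which forces r1c5 = 3.

1 6 4 5 3 2 / 4 2 6 1 5 3 / 3 1 2 6 4 5 / 2 3 5 4 1 6 / 6 5 1 3 2 4 / 5 4 3 2 6 1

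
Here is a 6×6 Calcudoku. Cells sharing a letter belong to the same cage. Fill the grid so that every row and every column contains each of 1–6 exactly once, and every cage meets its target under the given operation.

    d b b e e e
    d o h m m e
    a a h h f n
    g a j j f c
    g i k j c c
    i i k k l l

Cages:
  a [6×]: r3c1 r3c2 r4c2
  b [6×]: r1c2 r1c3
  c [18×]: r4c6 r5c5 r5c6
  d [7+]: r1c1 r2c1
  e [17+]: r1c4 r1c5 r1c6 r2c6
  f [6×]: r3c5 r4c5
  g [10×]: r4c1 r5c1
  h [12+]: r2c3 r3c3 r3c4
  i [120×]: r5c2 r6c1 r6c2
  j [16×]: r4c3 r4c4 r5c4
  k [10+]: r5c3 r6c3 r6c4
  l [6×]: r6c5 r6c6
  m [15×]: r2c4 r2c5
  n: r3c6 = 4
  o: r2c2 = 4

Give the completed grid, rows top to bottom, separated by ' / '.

Cage o is a single given cell, so r2c2 = 4.
N is a freebie, which forces r3c6 = 4.
The 3 cells of cage i must have product 120, leaving r6c1 = 4.
Row 4 needs a 5, and only r4c1 is open for it.
5 is placed in column 1; hence r5c1 = 2.
Row 5 already has 2, which forces r5c4 = 4.
The 3 cells of cage j must have product 16; hence r4c3 = 4.
4 is placed in column 4, so r4c4 = 1.
In row 1, 4 can only go at r1c5, so r1c5 = 4.
The only place for 2 in row 2 is r2c6.
Column 1 needs a 3, and only r3c1 is open for it.
Cage a needs product 6, leaving r3c2 = 1.
Row 3 already has 1, leaving r3c5 = 2.
Cage a has product 6; hence r4c2 = 2.
Cage h needs sum 12, which forces r2c3 = 1.
The two cells of cage f must have product 6, so r4c5 = 3.
3 is placed in row 4, leaving r4c6 = 6.
6 is placed in column 6, leaving r6c6 = 1.
Cage d needs two cells with sum 7; hence r1c1 = 1.
The two cells of cage b must have product 6, leaving r1c2 = 3.
1 is placed in column 3; hence r1c3 = 2.
Cage e has sum 17, so r1c4 = 6.
6 is placed in column 6, so r1c6 = 5.
1 is placed in row 2; hence r2c1 = 6.
Cage m's pair has product 15; hence r2c4 = 3.
Column 5 now contains 3, so r2c5 = 5.
Column 4 already has 6, leaving r3c4 = 5.
The 3 cells of cage c must have product 18, so r5c5 = 1.
1 is placed in column 6, so r5c6 = 3.
5 is placed in column 4; hence r6c4 = 2.
Row 6 already has 1, leaving r6c5 = 6.
5 is placed in row 3, which forces r3c3 = 6.
Cage i has product 120, which forces r5c2 = 6.
Row 5 now contains 3, so r5c3 = 5.
6 is placed in row 6; hence r6c2 = 5.
The 3 cells of cage k must have sum 10, which forces r6c3 = 3.

1 3 2 6 4 5 / 6 4 1 3 5 2 / 3 1 6 5 2 4 / 5 2 4 1 3 6 / 2 6 5 4 1 3 / 4 5 3 2 6 1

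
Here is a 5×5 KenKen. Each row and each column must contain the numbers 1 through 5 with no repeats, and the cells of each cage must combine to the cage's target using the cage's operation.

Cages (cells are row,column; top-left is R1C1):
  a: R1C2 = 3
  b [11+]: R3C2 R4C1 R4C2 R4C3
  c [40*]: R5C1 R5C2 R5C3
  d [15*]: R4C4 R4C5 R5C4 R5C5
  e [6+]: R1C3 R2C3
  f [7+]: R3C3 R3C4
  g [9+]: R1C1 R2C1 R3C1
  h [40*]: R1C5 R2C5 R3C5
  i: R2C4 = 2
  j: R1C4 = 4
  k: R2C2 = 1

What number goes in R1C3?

Cage a is given, leaving R1C2 = 3.
Cage j is a single given cell; hence R1C4 = 4.
Cage k is a single given cell, leaving R2C2 = 1.
I is a freebie; hence R2C4 = 2.
Row 2 needs a 3, and only R2C1 is open for it.
In row 3, 1 can only go at R3C1, so R3C1 = 1.
Cage g needs sum 9; hence R1C1 = 5.
5 is placed in row 1, leaving R1C5 = 2.
2 is placed in row 1; hence R1C3 = 1.
Cage e's pair has sum 6, so R2C3 = 5.
Row 2 already has 5, which forces R2C5 = 4.
Column 5 already has 4; hence R3C5 = 5.
Column 3 now contains 1, leaving R4C3 = 3.
Row 4 already has 3; hence R4C5 = 1.
1 is placed in column 5, leaving R5C5 = 3.
Cage b needs sum 11, leaving R3C2 = 2.
Cage f needs two cells with sum 7, so R3C3 = 4.
Row 3 now contains 5, so R3C4 = 3.
The 4 cells of cage b must have sum 11; hence R4C1 = 2.
Cage b has sum 11, leaving R4C2 = 4.
Row 4 now contains 1, leaving R4C4 = 5.
2 is placed in column 1, which forces R5C1 = 4.
Cage c needs product 40, leaving R5C2 = 5.
Column 3 now contains 4, so R5C3 = 2.
The 4 cells of cage d must have product 15; hence R5C4 = 1.
Filled in: 5 3 1 4 2 / 3 1 5 2 4 / 1 2 4 3 5 / 2 4 3 5 1 / 4 5 2 1 3.

1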